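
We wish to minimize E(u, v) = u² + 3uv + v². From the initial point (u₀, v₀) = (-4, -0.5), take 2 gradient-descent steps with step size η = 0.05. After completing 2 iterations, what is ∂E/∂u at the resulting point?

∇E = (2u + 3v, 3u + 2v)
(u₁, v₁) = (-4, -0.5) − 0.05·(-9.5, -13) = (-3.525, 0.15)
(u₂, v₂) = (-3.525, 0.15) − 0.05·(-6.6, -10.275) = (-3.195, 0.66375)
∂E/∂u at (-3.195, 0.66375) = -4.39875

-4.39875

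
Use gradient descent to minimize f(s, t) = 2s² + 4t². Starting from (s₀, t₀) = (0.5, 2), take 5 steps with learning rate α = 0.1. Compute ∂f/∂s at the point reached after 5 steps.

∇f = (4s, 8t)
Step 1: at (0.5, 2), ∇f = (2, 16) → (0.5, 2) − 0.1·(2, 16) = (0.3, 0.4)
Step 2: at (0.3, 0.4), ∇f = (1.2, 3.2) → (0.3, 0.4) − 0.1·(1.2, 3.2) = (0.18, 0.08)
Step 3: at (0.18, 0.08), ∇f = (0.72, 0.64) → (0.18, 0.08) − 0.1·(0.72, 0.64) = (0.108, 0.016)
Step 4: at (0.108, 0.016), ∇f = (0.432, 0.128) → (0.108, 0.016) − 0.1·(0.432, 0.128) = (0.0648, 0.0032)
Step 5: at (0.0648, 0.0032), ∇f = (0.2592, 0.0256) → (0.0648, 0.0032) − 0.1·(0.2592, 0.0256) = (0.03888, 0.00064)
∂f/∂s at (0.03888, 0.00064) = 0.15552

0.15552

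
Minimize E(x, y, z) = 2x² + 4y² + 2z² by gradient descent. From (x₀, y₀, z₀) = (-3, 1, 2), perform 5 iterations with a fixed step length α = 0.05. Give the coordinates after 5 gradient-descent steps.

(-0.98304, 0.07776, 0.65536)

∇E = (4x, 8y, 4z)
Step 1: at (-3, 1, 2), ∇E = (-12, 8, 8) → (-3, 1, 2) − 0.05·(-12, 8, 8) = (-2.4, 0.6, 1.6)
Step 2: at (-2.4, 0.6, 1.6), ∇E = (-9.6, 4.8, 6.4) → (-2.4, 0.6, 1.6) − 0.05·(-9.6, 4.8, 6.4) = (-1.92, 0.36, 1.28)
Step 3: at (-1.92, 0.36, 1.28), ∇E = (-7.68, 2.88, 5.12) → (-1.92, 0.36, 1.28) − 0.05·(-7.68, 2.88, 5.12) = (-1.536, 0.216, 1.024)
Step 4: at (-1.536, 0.216, 1.024), ∇E = (-6.144, 1.728, 4.096) → (-1.536, 0.216, 1.024) − 0.05·(-6.144, 1.728, 4.096) = (-1.2288, 0.1296, 0.8192)
Step 5: at (-1.2288, 0.1296, 0.8192), ∇E = (-4.9152, 1.0368, 3.2768) → (-1.2288, 0.1296, 0.8192) − 0.05·(-4.9152, 1.0368, 3.2768) = (-0.98304, 0.07776, 0.65536)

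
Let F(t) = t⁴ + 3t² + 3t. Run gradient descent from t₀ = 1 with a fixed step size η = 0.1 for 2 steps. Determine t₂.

F′(t) = 4t³ + 6t + 3
t₁ = 1 − 0.1·13 = -0.3
t₂ = -0.3 − 0.1·1.092 = -0.4092

-0.4092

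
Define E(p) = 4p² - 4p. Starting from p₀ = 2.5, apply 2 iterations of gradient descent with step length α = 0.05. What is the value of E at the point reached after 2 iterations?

1.0736

E′(p) = 8p - 4
Step 1: E′(2.5) = 16; p₁ = 2.5 − 0.05·16 = 1.7
Step 2: E′(1.7) = 9.6; p₂ = 1.7 − 0.05·9.6 = 1.22
E(1.22) = 1.0736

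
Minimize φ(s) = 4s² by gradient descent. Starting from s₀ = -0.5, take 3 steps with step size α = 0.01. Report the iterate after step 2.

φ′(s) = 8s
s₁ = -0.5 − 0.01·(-4) = -0.46
s₂ = -0.46 − 0.01·(-3.68) = -0.4232

-0.4232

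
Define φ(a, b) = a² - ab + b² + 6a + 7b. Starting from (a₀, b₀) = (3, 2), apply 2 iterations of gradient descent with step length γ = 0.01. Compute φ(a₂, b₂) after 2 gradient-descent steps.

35.77004108

∇φ = (2a - b + 6, -a + 2b + 7)
(a₁, b₁) = (3, 2) − 0.01·(10, 8) = (2.9, 1.92)
(a₂, b₂) = (2.9, 1.92) − 0.01·(9.88, 7.94) = (2.8012, 1.8406)
φ(2.8012, 1.8406) = 35.77004108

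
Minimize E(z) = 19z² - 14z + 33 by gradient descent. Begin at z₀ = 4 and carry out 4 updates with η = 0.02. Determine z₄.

0.38046976

E′(z) = 38z - 14
z₁ = 4 − 0.02·138 = 1.24
z₂ = 1.24 − 0.02·33.12 = 0.5776
z₃ = 0.5776 − 0.02·7.9488 = 0.418624
z₄ = 0.418624 − 0.02·1.907712 = 0.38046976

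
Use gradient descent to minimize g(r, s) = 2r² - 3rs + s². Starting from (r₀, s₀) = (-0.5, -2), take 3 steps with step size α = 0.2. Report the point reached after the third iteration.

(-1.24, -1.704)

∇g = (4r - 3s, -3r + 2s)
(r₁, s₁) = (-0.5, -2) − 0.2·(4, -2.5) = (-1.3, -1.5)
(r₂, s₂) = (-1.3, -1.5) − 0.2·(-0.7, 0.9) = (-1.16, -1.68)
(r₃, s₃) = (-1.16, -1.68) − 0.2·(0.4, 0.12) = (-1.24, -1.704)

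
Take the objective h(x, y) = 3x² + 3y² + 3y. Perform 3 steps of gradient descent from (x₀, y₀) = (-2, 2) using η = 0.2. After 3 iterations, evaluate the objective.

∇h = (6x, 6y + 3)
Step 1: at (-2, 2), ∇h = (-12, 15) → (-2, 2) − 0.2·(-12, 15) = (0.4, -1)
Step 2: at (0.4, -1), ∇h = (2.4, -3) → (0.4, -1) − 0.2·(2.4, -3) = (-0.08, -0.4)
Step 3: at (-0.08, -0.4), ∇h = (-0.48, 0.6) → (-0.08, -0.4) − 0.2·(-0.48, 0.6) = (0.016, -0.52)
h(0.016, -0.52) = -0.748032

-0.748032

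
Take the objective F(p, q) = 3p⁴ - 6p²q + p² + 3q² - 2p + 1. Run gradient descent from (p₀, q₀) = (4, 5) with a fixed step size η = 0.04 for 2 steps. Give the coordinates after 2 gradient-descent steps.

(2431.69881088, 78.135104)

∇F = (12p³ - 12pq + 2p - 2, -6p² + 6q)
(p₁, q₁) = (4, 5) − 0.04·(534, -66) = (-17.36, 7.64)
(p₂, q₂) = (-17.36, 7.64) − 0.04·(-61226.470272, -1762.3776) = (2431.69881088, 78.135104)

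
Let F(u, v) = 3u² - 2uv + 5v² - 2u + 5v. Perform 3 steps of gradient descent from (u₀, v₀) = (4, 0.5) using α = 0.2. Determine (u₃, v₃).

∇F = (6u - 2v - 2, -2u + 10v + 5)
Step 1: at (4, 0.5), ∇F = (21, 2) → (4, 0.5) − 0.2·(21, 2) = (-0.2, 0.1)
Step 2: at (-0.2, 0.1), ∇F = (-3.4, 6.4) → (-0.2, 0.1) − 0.2·(-3.4, 6.4) = (0.48, -1.18)
Step 3: at (0.48, -1.18), ∇F = (3.24, -7.76) → (0.48, -1.18) − 0.2·(3.24, -7.76) = (-0.168, 0.372)

(-0.168, 0.372)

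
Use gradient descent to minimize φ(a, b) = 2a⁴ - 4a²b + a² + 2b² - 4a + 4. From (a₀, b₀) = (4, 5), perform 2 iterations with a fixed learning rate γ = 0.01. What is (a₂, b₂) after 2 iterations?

(0.65587328, 5.230144)

∇φ = (8a³ - 8ab + 2a - 4, -4a² + 4b)
(a₁, b₁) = (4, 5) − 0.01·(356, -44) = (0.44, 5.44)
(a₂, b₂) = (0.44, 5.44) − 0.01·(-21.587328, 20.9856) = (0.65587328, 5.230144)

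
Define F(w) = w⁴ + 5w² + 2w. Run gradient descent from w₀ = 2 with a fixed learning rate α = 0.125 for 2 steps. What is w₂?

F′(w) = 4w³ + 10w + 2
Step 1: F′(2) = 54; w₁ = 2 − 0.125·54 = -4.75
Step 2: F′(-4.75) = -474.1875; w₂ = -4.75 − 0.125·(-474.1875) = 54.5234375

54.5234375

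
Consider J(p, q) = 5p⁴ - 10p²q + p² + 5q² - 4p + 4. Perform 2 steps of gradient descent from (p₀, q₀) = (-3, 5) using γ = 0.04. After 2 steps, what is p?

∇J = (20p³ - 20pq + 2p - 4, -10p² + 10q)
Step 1: at (-3, 5), ∇J = (-250, -40) → (-3, 5) − 0.04·(-250, -40) = (7, 6.6)
Step 2: at (7, 6.6), ∇J = (5946, -424) → (7, 6.6) − 0.04·(5946, -424) = (-230.84, 23.56)
p = -230.84

-230.84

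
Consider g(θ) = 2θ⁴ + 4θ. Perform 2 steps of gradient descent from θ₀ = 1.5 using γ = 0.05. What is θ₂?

-0.24995

g′(θ) = 8θ³ + 4
θ₁ = 1.5 − 0.05·31 = -0.05
θ₂ = -0.05 − 0.05·3.999 = -0.24995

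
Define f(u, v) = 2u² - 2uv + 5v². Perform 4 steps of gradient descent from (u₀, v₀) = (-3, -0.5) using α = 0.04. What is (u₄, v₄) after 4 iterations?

∇f = (4u - 2v, -2u + 10v)
(u₁, v₁) = (-3, -0.5) − 0.04·(-11, 1) = (-2.56, -0.54)
(u₂, v₂) = (-2.56, -0.54) − 0.04·(-9.16, -0.28) = (-2.1936, -0.5288)
(u₃, v₃) = (-2.1936, -0.5288) − 0.04·(-7.7168, -0.9008) = (-1.884928, -0.492768)
(u₄, v₄) = (-1.884928, -0.492768) − 0.04·(-6.554176, -1.157824) = (-1.62276096, -0.44645504)

(-1.62276096, -0.44645504)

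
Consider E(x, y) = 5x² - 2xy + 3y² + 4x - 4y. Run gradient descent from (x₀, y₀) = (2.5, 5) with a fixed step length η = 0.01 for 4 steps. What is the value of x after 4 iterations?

1.82370976

∇E = (10x - 2y + 4, -2x + 6y - 4)
(x₁, y₁) = (2.5, 5) − 0.01·(19, 21) = (2.31, 4.79)
(x₂, y₂) = (2.31, 4.79) − 0.01·(17.52, 20.12) = (2.1348, 4.5888)
(x₃, y₃) = (2.1348, 4.5888) − 0.01·(16.1704, 19.2632) = (1.973096, 4.396168)
(x₄, y₄) = (1.973096, 4.396168) − 0.01·(14.938624, 18.430816) = (1.82370976, 4.21185984)
x = 1.82370976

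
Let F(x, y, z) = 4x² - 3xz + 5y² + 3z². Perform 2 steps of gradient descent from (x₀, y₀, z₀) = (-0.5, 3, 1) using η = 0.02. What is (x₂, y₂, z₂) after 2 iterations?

(-0.2514, 1.92, 0.7264)

∇F = (8x - 3z, 10y, -3x + 6z)
Step 1: at (-0.5, 3, 1), ∇F = (-7, 30, 7.5) → (-0.5, 3, 1) − 0.02·(-7, 30, 7.5) = (-0.36, 2.4, 0.85)
Step 2: at (-0.36, 2.4, 0.85), ∇F = (-5.43, 24, 6.18) → (-0.36, 2.4, 0.85) − 0.02·(-5.43, 24, 6.18) = (-0.2514, 1.92, 0.7264)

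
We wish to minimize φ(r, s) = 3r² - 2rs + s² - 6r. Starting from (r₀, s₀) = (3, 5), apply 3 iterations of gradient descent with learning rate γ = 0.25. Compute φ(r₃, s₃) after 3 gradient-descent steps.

∇φ = (6r - 2s - 6, -2r + 2s)
Step 1: at (3, 5), ∇φ = (2, 4) → (3, 5) − 0.25·(2, 4) = (2.5, 4)
Step 2: at (2.5, 4), ∇φ = (1, 3) → (2.5, 4) − 0.25·(1, 3) = (2.25, 3.25)
Step 3: at (2.25, 3.25), ∇φ = (1, 2) → (2.25, 3.25) − 0.25·(1, 2) = (2, 2.75)
φ(2, 2.75) = -3.4375

-3.4375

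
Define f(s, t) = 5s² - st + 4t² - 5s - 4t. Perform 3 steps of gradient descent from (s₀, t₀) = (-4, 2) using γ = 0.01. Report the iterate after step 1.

∇f = (10s - t - 5, -s + 8t - 4)
(s₁, t₁) = (-4, 2) − 0.01·(-47, 16) = (-3.53, 1.84)

(-3.53, 1.84)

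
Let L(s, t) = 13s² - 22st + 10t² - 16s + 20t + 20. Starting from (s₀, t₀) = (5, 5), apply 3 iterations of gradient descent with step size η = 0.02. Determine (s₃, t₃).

∇L = (26s - 22t - 16, -22s + 20t + 20)
(s₁, t₁) = (5, 5) − 0.02·(4, 10) = (4.92, 4.8)
(s₂, t₂) = (4.92, 4.8) − 0.02·(6.32, 7.76) = (4.7936, 4.6448)
(s₃, t₃) = (4.7936, 4.6448) − 0.02·(6.448, 7.4368) = (4.66464, 4.496064)

(4.66464, 4.496064)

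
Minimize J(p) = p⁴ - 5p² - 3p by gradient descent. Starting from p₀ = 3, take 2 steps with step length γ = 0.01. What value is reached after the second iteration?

2.049375

J′(p) = 4p³ - 10p - 3
Step 1: J′(3) = 75; p₁ = 3 − 0.01·75 = 2.25
Step 2: J′(2.25) = 20.0625; p₂ = 2.25 − 0.01·20.0625 = 2.049375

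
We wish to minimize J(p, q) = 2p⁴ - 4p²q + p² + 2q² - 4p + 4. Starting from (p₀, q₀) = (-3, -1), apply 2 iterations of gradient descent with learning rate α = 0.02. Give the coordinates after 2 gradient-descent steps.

∇J = (8p³ - 8pq + 2p - 4, -4p² + 4q)
(p₁, q₁) = (-3, -1) − 0.02·(-250, -40) = (2, -0.2)
(p₂, q₂) = (2, -0.2) − 0.02·(67.2, -16.8) = (0.656, 0.136)

(0.656, 0.136)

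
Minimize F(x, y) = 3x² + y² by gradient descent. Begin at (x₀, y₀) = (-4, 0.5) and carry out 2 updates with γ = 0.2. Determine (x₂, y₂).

(-0.16, 0.18)

∇F = (6x, 2y)
Step 1: at (-4, 0.5), ∇F = (-24, 1) → (-4, 0.5) − 0.2·(-24, 1) = (0.8, 0.3)
Step 2: at (0.8, 0.3), ∇F = (4.8, 0.6) → (0.8, 0.3) − 0.2·(4.8, 0.6) = (-0.16, 0.18)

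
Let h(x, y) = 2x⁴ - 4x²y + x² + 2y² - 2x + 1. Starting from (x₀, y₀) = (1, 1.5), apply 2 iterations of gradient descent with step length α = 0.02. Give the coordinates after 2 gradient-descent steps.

∇h = (8x³ - 8xy + 2x - 2, -4x² + 4y)
(x₁, y₁) = (1, 1.5) − 0.02·(-4, 2) = (1.08, 1.46)
(x₂, y₂) = (1.08, 1.46) − 0.02·(-2.376704, 1.1744) = (1.12753408, 1.436512)

(1.12753408, 1.436512)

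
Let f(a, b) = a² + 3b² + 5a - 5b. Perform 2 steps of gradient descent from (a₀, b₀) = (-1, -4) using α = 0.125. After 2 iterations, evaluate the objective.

-7.34765625

∇f = (2a + 5, 6b - 5)
Step 1: at (-1, -4), ∇f = (3, -29) → (-1, -4) − 0.125·(3, -29) = (-1.375, -0.375)
Step 2: at (-1.375, -0.375), ∇f = (2.25, -7.25) → (-1.375, -0.375) − 0.125·(2.25, -7.25) = (-1.65625, 0.53125)
f(-1.65625, 0.53125) = -7.34765625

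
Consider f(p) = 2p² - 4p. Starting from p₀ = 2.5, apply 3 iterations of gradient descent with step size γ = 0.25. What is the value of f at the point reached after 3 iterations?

-2

f′(p) = 4p - 4
p₁ = 2.5 − 0.25·6 = 1
p₂ = 1 − 0.25·0 = 1
p₃ = 1 − 0.25·0 = 1
f(1) = -2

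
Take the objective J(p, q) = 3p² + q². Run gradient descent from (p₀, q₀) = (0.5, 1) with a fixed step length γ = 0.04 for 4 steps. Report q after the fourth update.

∇J = (6p, 2q)
(p₁, q₁) = (0.5, 1) − 0.04·(3, 2) = (0.38, 0.92)
(p₂, q₂) = (0.38, 0.92) − 0.04·(2.28, 1.84) = (0.2888, 0.8464)
(p₃, q₃) = (0.2888, 0.8464) − 0.04·(1.7328, 1.6928) = (0.219488, 0.778688)
(p₄, q₄) = (0.219488, 0.778688) − 0.04·(1.316928, 1.557376) = (0.16681088, 0.71639296)
q = 0.71639296

0.71639296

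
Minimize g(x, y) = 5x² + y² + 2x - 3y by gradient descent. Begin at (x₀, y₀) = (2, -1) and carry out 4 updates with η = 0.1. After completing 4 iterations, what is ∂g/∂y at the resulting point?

-2.048

∇g = (10x + 2, 2y - 3)
Step 1: at (2, -1), ∇g = (22, -5) → (2, -1) − 0.1·(22, -5) = (-0.2, -0.5)
Step 2: at (-0.2, -0.5), ∇g = (0, -4) → (-0.2, -0.5) − 0.1·(0, -4) = (-0.2, -0.1)
Step 3: at (-0.2, -0.1), ∇g = (0, -3.2) → (-0.2, -0.1) − 0.1·(0, -3.2) = (-0.2, 0.22)
Step 4: at (-0.2, 0.22), ∇g = (0, -2.56) → (-0.2, 0.22) − 0.1·(0, -2.56) = (-0.2, 0.476)
∂g/∂y at (-0.2, 0.476) = -2.048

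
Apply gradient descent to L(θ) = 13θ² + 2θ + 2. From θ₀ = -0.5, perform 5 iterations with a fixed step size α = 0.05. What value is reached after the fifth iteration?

-0.075895

L′(θ) = 26θ + 2
Step 1: L′(-0.5) = -11; θ₁ = -0.5 − 0.05·(-11) = 0.05
Step 2: L′(0.05) = 3.3; θ₂ = 0.05 − 0.05·3.3 = -0.115
Step 3: L′(-0.115) = -0.99; θ₃ = -0.115 − 0.05·(-0.99) = -0.0655
Step 4: L′(-0.0655) = 0.297; θ₄ = -0.0655 − 0.05·0.297 = -0.08035
Step 5: L′(-0.08035) = -0.0891; θ₅ = -0.08035 − 0.05·(-0.0891) = -0.075895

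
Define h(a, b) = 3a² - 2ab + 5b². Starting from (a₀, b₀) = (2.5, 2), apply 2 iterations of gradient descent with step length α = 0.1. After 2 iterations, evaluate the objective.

1.3292

∇h = (6a - 2b, -2a + 10b)
Step 1: at (2.5, 2), ∇h = (11, 15) → (2.5, 2) − 0.1·(11, 15) = (1.4, 0.5)
Step 2: at (1.4, 0.5), ∇h = (7.4, 2.2) → (1.4, 0.5) − 0.1·(7.4, 2.2) = (0.66, 0.28)
h(0.66, 0.28) = 1.3292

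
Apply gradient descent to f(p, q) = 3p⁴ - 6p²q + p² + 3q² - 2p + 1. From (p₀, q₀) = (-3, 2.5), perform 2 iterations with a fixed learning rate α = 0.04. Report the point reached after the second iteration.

(-123.83367936, 13.794976)

∇f = (12p³ - 12pq + 2p - 2, -6p² + 6q)
Step 1: at (-3, 2.5), ∇f = (-242, -39) → (-3, 2.5) − 0.04·(-242, -39) = (6.68, 4.06)
Step 2: at (6.68, 4.06), ∇f = (3262.841984, -243.3744) → (6.68, 4.06) − 0.04·(3262.841984, -243.3744) = (-123.83367936, 13.794976)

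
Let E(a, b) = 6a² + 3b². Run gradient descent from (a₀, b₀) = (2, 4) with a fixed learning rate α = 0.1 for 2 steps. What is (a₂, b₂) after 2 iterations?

∇E = (12a, 6b)
Step 1: at (2, 4), ∇E = (24, 24) → (2, 4) − 0.1·(24, 24) = (-0.4, 1.6)
Step 2: at (-0.4, 1.6), ∇E = (-4.8, 9.6) → (-0.4, 1.6) − 0.1·(-4.8, 9.6) = (0.08, 0.64)

(0.08, 0.64)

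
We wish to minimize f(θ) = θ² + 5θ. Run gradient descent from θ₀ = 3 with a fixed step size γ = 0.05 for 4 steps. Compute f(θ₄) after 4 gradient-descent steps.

6.7716331025

f′(θ) = 2θ + 5
Step 1: f′(3) = 11; θ₁ = 3 − 0.05·11 = 2.45
Step 2: f′(2.45) = 9.9; θ₂ = 2.45 − 0.05·9.9 = 1.955
Step 3: f′(1.955) = 8.91; θ₃ = 1.955 − 0.05·8.91 = 1.5095
Step 4: f′(1.5095) = 8.019; θ₄ = 1.5095 − 0.05·8.019 = 1.10855
f(1.10855) = 6.7716331025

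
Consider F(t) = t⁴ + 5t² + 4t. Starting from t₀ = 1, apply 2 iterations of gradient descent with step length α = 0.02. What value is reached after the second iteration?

0.41102848

F′(t) = 4t³ + 10t + 4
t₁ = 1 − 0.02·18 = 0.64
t₂ = 0.64 − 0.02·11.448576 = 0.41102848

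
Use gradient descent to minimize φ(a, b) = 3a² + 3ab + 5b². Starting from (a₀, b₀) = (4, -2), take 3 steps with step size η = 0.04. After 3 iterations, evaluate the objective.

∇φ = (6a + 3b, 3a + 10b)
(a₁, b₁) = (4, -2) − 0.04·(18, -8) = (3.28, -1.68)
(a₂, b₂) = (3.28, -1.68) − 0.04·(14.64, -6.96) = (2.6944, -1.4016)
(a₃, b₃) = (2.6944, -1.4016) − 0.04·(11.9616, -5.9328) = (2.215936, -1.164288)
φ(2.215936, -1.164288) = 13.768986722304

13.768986722304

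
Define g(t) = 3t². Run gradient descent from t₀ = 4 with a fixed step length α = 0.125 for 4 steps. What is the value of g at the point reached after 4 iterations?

0.000732421875

g′(t) = 6t
t₁ = 4 − 0.125·24 = 1
t₂ = 1 − 0.125·6 = 0.25
t₃ = 0.25 − 0.125·1.5 = 0.0625
t₄ = 0.0625 − 0.125·0.375 = 0.015625
g(0.015625) = 0.000732421875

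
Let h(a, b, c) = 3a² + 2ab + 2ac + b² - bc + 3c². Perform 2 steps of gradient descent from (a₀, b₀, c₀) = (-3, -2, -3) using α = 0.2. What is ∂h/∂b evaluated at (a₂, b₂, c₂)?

-2.48

∇h = (6a + 2b + 2c, 2a + 2b - c, 2a - b + 6c)
Step 1: at (-3, -2, -3), ∇h = (-28, -7, -22) → (-3, -2, -3) − 0.2·(-28, -7, -22) = (2.6, -0.6, 1.4)
Step 2: at (2.6, -0.6, 1.4), ∇h = (17.2, 2.6, 14.2) → (2.6, -0.6, 1.4) − 0.2·(17.2, 2.6, 14.2) = (-0.84, -1.12, -1.44)
∂h/∂b at (-0.84, -1.12, -1.44) = -2.48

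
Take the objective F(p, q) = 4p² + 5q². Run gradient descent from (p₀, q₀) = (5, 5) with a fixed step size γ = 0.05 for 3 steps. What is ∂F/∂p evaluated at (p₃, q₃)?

8.64

∇F = (8p, 10q)
(p₁, q₁) = (5, 5) − 0.05·(40, 50) = (3, 2.5)
(p₂, q₂) = (3, 2.5) − 0.05·(24, 25) = (1.8, 1.25)
(p₃, q₃) = (1.8, 1.25) − 0.05·(14.4, 12.5) = (1.08, 0.625)
∂F/∂p at (1.08, 0.625) = 8.64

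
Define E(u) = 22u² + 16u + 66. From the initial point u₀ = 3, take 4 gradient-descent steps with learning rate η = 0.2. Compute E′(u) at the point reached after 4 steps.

547822.8288

E′(u) = 44u + 16
u₁ = 3 − 0.2·148 = -26.6
u₂ = -26.6 − 0.2·(-1154.4) = 204.28
u₃ = 204.28 − 0.2·9004.32 = -1596.584
u₄ = -1596.584 − 0.2·(-70233.696) = 12450.1552
E′(u) at (12450.1552) = 547822.8288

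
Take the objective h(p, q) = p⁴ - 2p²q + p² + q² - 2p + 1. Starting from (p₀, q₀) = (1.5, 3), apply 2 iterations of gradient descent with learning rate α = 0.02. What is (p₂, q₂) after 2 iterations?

(1.61064056, 2.949796)

∇h = (4p³ - 4pq + 2p - 2, -2p² + 2q)
Step 1: at (1.5, 3), ∇h = (-3.5, 1.5) → (1.5, 3) − 0.02·(-3.5, 1.5) = (1.57, 2.97)
Step 2: at (1.57, 2.97), ∇h = (-2.032028, 1.0102) → (1.57, 2.97) − 0.02·(-2.032028, 1.0102) = (1.61064056, 2.949796)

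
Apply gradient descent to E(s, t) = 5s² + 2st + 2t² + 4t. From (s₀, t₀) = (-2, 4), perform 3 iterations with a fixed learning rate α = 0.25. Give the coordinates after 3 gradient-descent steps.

(3, -0.25)

∇E = (10s + 2t, 2s + 4t + 4)
(s₁, t₁) = (-2, 4) − 0.25·(-12, 16) = (1, 0)
(s₂, t₂) = (1, 0) − 0.25·(10, 6) = (-1.5, -1.5)
(s₃, t₃) = (-1.5, -1.5) − 0.25·(-18, -5) = (3, -0.25)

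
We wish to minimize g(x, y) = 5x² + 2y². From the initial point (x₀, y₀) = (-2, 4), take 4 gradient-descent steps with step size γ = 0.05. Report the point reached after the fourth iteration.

(-0.125, 1.6384)

∇g = (10x, 4y)
(x₁, y₁) = (-2, 4) − 0.05·(-20, 16) = (-1, 3.2)
(x₂, y₂) = (-1, 3.2) − 0.05·(-10, 12.8) = (-0.5, 2.56)
(x₃, y₃) = (-0.5, 2.56) − 0.05·(-5, 10.24) = (-0.25, 2.048)
(x₄, y₄) = (-0.25, 2.048) − 0.05·(-2.5, 8.192) = (-0.125, 1.6384)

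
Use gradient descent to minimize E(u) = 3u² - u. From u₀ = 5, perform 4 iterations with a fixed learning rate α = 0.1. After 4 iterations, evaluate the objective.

E′(u) = 6u - 1
u₁ = 5 − 0.1·29 = 2.1
u₂ = 2.1 − 0.1·11.6 = 0.94
u₃ = 0.94 − 0.1·4.64 = 0.476
u₄ = 0.476 − 0.1·1.856 = 0.2904
E(0.2904) = -0.03740352

-0.03740352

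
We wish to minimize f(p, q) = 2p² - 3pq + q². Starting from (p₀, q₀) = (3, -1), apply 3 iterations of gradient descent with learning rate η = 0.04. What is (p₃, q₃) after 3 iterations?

(1.609728, 0.024832)

∇f = (4p - 3q, -3p + 2q)
(p₁, q₁) = (3, -1) − 0.04·(15, -11) = (2.4, -0.56)
(p₂, q₂) = (2.4, -0.56) − 0.04·(11.28, -8.32) = (1.9488, -0.2272)
(p₃, q₃) = (1.9488, -0.2272) − 0.04·(8.4768, -6.3008) = (1.609728, 0.024832)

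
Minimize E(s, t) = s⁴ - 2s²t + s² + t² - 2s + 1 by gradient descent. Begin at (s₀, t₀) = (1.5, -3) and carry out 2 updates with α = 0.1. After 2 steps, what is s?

∇E = (4s³ - 4st + 2s - 2, -2s² + 2t)
(s₁, t₁) = (1.5, -3) − 0.1·(32.5, -10.5) = (-1.75, -1.95)
(s₂, t₂) = (-1.75, -1.95) − 0.1·(-40.5875, -10.025) = (2.30875, -0.9475)
s = 2.30875

2.30875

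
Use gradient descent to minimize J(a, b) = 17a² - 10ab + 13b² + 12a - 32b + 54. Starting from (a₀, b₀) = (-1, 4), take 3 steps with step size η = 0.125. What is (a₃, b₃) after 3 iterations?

(133.1875, -94.6875)

∇J = (34a - 10b + 12, -10a + 26b - 32)
Step 1: at (-1, 4), ∇J = (-62, 82) → (-1, 4) − 0.125·(-62, 82) = (6.75, -6.25)
Step 2: at (6.75, -6.25), ∇J = (304, -262) → (6.75, -6.25) − 0.125·(304, -262) = (-31.25, 26.5)
Step 3: at (-31.25, 26.5), ∇J = (-1315.5, 969.5) → (-31.25, 26.5) − 0.125·(-1315.5, 969.5) = (133.1875, -94.6875)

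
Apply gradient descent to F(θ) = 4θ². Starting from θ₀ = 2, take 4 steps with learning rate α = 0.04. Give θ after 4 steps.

F′(θ) = 8θ
Step 1: F′(2) = 16; θ₁ = 2 − 0.04·16 = 1.36
Step 2: F′(1.36) = 10.88; θ₂ = 1.36 − 0.04·10.88 = 0.9248
Step 3: F′(0.9248) = 7.3984; θ₃ = 0.9248 − 0.04·7.3984 = 0.628864
Step 4: F′(0.628864) = 5.030912; θ₄ = 0.628864 − 0.04·5.030912 = 0.42762752

0.42762752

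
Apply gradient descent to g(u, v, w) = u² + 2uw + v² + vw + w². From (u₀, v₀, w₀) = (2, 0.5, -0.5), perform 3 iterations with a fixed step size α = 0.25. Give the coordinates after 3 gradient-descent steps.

(1.359375, 0.6171875, -1.4921875)

∇g = (2u + 2w, 2v + w, 2u + v + 2w)
Step 1: at (2, 0.5, -0.5), ∇g = (3, 0.5, 3.5) → (2, 0.5, -0.5) − 0.25·(3, 0.5, 3.5) = (1.25, 0.375, -1.375)
Step 2: at (1.25, 0.375, -1.375), ∇g = (-0.25, -0.625, 0.125) → (1.25, 0.375, -1.375) − 0.25·(-0.25, -0.625, 0.125) = (1.3125, 0.53125, -1.40625)
Step 3: at (1.3125, 0.53125, -1.40625), ∇g = (-0.1875, -0.34375, 0.34375) → (1.3125, 0.53125, -1.40625) − 0.25·(-0.1875, -0.34375, 0.34375) = (1.359375, 0.6171875, -1.4921875)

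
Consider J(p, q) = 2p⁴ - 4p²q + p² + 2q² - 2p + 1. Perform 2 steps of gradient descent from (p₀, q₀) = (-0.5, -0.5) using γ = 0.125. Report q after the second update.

-0.03125

∇J = (8p³ - 8pq + 2p - 2, -4p² + 4q)
(p₁, q₁) = (-0.5, -0.5) − 0.125·(-6, -3) = (0.25, -0.125)
(p₂, q₂) = (0.25, -0.125) − 0.125·(-1.125, -0.75) = (0.390625, -0.03125)
q = -0.03125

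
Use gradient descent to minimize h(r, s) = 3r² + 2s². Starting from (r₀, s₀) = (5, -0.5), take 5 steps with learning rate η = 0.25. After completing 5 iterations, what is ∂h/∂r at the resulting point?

-0.9375

∇h = (6r, 4s)
(r₁, s₁) = (5, -0.5) − 0.25·(30, -2) = (-2.5, 0)
(r₂, s₂) = (-2.5, 0) − 0.25·(-15, 0) = (1.25, 0)
(r₃, s₃) = (1.25, 0) − 0.25·(7.5, 0) = (-0.625, 0)
(r₄, s₄) = (-0.625, 0) − 0.25·(-3.75, 0) = (0.3125, 0)
(r₅, s₅) = (0.3125, 0) − 0.25·(1.875, 0) = (-0.15625, 0)
∂h/∂r at (-0.15625, 0) = -0.9375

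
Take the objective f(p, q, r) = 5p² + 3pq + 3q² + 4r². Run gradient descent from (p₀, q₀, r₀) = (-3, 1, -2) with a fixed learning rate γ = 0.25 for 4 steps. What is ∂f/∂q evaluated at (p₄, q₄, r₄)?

∇f = (10p + 3q, 3p + 6q, 8r)
(p₁, q₁, r₁) = (-3, 1, -2) − 0.25·(-27, -3, -16) = (3.75, 1.75, 2)
(p₂, q₂, r₂) = (3.75, 1.75, 2) − 0.25·(42.75, 21.75, 16) = (-6.9375, -3.6875, -2)
(p₃, q₃, r₃) = (-6.9375, -3.6875, -2) − 0.25·(-80.4375, -42.9375, -16) = (13.171875, 7.046875, 2)
(p₄, q₄, r₄) = (13.171875, 7.046875, 2) − 0.25·(152.859375, 81.796875, 16) = (-25.04296875, -13.40234375, -2)
∂f/∂q at (-25.04296875, -13.40234375, -2) = -155.54296875

-155.54296875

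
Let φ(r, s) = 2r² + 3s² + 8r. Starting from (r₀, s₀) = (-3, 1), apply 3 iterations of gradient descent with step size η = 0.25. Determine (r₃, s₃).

(-2, -0.125)

∇φ = (4r + 8, 6s)
(r₁, s₁) = (-3, 1) − 0.25·(-4, 6) = (-2, -0.5)
(r₂, s₂) = (-2, -0.5) − 0.25·(0, -3) = (-2, 0.25)
(r₃, s₃) = (-2, 0.25) − 0.25·(0, 1.5) = (-2, -0.125)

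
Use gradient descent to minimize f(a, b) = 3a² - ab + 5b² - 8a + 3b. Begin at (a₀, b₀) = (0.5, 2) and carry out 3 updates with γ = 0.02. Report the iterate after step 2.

∇f = (6a - b - 8, -a + 10b + 3)
Step 1: at (0.5, 2), ∇f = (-7, 22.5) → (0.5, 2) − 0.02·(-7, 22.5) = (0.64, 1.55)
Step 2: at (0.64, 1.55), ∇f = (-5.71, 17.86) → (0.64, 1.55) − 0.02·(-5.71, 17.86) = (0.7542, 1.1928)

(0.7542, 1.1928)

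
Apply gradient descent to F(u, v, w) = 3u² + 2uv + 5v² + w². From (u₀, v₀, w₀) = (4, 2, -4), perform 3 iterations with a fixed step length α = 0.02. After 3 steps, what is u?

2.572672

∇F = (6u + 2v, 2u + 10v, 2w)
Step 1: at (4, 2, -4), ∇F = (28, 28, -8) → (4, 2, -4) − 0.02·(28, 28, -8) = (3.44, 1.44, -3.84)
Step 2: at (3.44, 1.44, -3.84), ∇F = (23.52, 21.28, -7.68) → (3.44, 1.44, -3.84) − 0.02·(23.52, 21.28, -7.68) = (2.9696, 1.0144, -3.6864)
Step 3: at (2.9696, 1.0144, -3.6864), ∇F = (19.8464, 16.0832, -7.3728) → (2.9696, 1.0144, -3.6864) − 0.02·(19.8464, 16.0832, -7.3728) = (2.572672, 0.692736, -3.538944)
u = 2.572672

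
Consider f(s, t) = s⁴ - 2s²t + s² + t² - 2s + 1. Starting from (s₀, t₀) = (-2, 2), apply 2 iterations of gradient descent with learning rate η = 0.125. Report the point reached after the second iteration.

∇f = (4s³ - 4st + 2s - 2, -2s² + 2t)
(s₁, t₁) = (-2, 2) − 0.125·(-22, -4) = (0.75, 2.5)
(s₂, t₂) = (0.75, 2.5) − 0.125·(-6.3125, 3.875) = (1.5390625, 2.015625)

(1.5390625, 2.015625)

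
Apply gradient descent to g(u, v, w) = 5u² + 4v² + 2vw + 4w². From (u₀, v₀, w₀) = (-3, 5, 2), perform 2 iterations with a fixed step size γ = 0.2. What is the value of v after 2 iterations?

∇g = (10u, 8v + 2w, 2v + 8w)
Step 1: at (-3, 5, 2), ∇g = (-30, 44, 26) → (-3, 5, 2) − 0.2·(-30, 44, 26) = (3, -3.8, -3.2)
Step 2: at (3, -3.8, -3.2), ∇g = (30, -36.8, -33.2) → (3, -3.8, -3.2) − 0.2·(30, -36.8, -33.2) = (-3, 3.56, 3.44)
v = 3.56

3.56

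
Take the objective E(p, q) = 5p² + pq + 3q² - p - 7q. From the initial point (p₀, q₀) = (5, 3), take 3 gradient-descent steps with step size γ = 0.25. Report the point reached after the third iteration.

(-19.5625, -3.5)

∇E = (10p + q - 1, p + 6q - 7)
Step 1: at (5, 3), ∇E = (52, 16) → (5, 3) − 0.25·(52, 16) = (-8, -1)
Step 2: at (-8, -1), ∇E = (-82, -21) → (-8, -1) − 0.25·(-82, -21) = (12.5, 4.25)
Step 3: at (12.5, 4.25), ∇E = (128.25, 31) → (12.5, 4.25) − 0.25·(128.25, 31) = (-19.5625, -3.5)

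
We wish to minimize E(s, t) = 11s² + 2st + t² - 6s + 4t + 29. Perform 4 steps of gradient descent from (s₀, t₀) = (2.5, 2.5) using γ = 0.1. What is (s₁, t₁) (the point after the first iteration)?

∇E = (22s + 2t - 6, 2s + 2t + 4)
Step 1: at (2.5, 2.5), ∇E = (54, 14) → (2.5, 2.5) − 0.1·(54, 14) = (-2.9, 1.1)

(-2.9, 1.1)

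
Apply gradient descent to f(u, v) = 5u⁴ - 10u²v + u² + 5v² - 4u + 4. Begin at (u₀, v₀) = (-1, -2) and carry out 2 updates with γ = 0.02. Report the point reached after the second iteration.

(0.1948928, -1.09952)

∇f = (20u³ - 20uv + 2u - 4, -10u² + 10v)
Step 1: at (-1, -2), ∇f = (-66, -30) → (-1, -2) − 0.02·(-66, -30) = (0.32, -1.4)
Step 2: at (0.32, -1.4), ∇f = (6.25536, -15.024) → (0.32, -1.4) − 0.02·(6.25536, -15.024) = (0.1948928, -1.09952)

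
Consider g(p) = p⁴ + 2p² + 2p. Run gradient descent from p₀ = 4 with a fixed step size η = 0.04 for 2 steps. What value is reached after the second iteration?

48.01816576

g′(p) = 4p³ + 4p + 2
Step 1: g′(4) = 274; p₁ = 4 − 0.04·274 = -6.96
Step 2: g′(-6.96) = -1374.454144; p₂ = -6.96 − 0.04·(-1374.454144) = 48.01816576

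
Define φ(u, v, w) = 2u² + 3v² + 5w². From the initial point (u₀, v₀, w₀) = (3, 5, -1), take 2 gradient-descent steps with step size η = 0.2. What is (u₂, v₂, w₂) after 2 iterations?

(0.12, 0.2, -1)

∇φ = (4u, 6v, 10w)
(u₁, v₁, w₁) = (3, 5, -1) − 0.2·(12, 30, -10) = (0.6, -1, 1)
(u₂, v₂, w₂) = (0.6, -1, 1) − 0.2·(2.4, -6, 10) = (0.12, 0.2, -1)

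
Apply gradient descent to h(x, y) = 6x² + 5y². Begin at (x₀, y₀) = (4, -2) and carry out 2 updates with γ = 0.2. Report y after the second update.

∇h = (12x, 10y)
Step 1: at (4, -2), ∇h = (48, -20) → (4, -2) − 0.2·(48, -20) = (-5.6, 2)
Step 2: at (-5.6, 2), ∇h = (-67.2, 20) → (-5.6, 2) − 0.2·(-67.2, 20) = (7.84, -2)
y = -2

-2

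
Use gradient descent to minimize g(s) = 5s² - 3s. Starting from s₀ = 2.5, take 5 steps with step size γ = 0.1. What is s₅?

0.3

g′(s) = 10s - 3
Step 1: g′(2.5) = 22; s₁ = 2.5 − 0.1·22 = 0.3
Step 2: g′(0.3) = 0; s₂ = 0.3 − 0.1·0 = 0.3
Step 3: g′(0.3) = 0; s₃ = 0.3 − 0.1·0 = 0.3
Step 4: g′(0.3) = 0; s₄ = 0.3 − 0.1·0 = 0.3
Step 5: g′(0.3) = 0; s₅ = 0.3 − 0.1·0 = 0.3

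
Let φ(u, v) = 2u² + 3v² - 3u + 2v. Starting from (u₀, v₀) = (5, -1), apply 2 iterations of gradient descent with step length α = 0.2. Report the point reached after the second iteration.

∇φ = (4u - 3, 6v + 2)
(u₁, v₁) = (5, -1) − 0.2·(17, -4) = (1.6, -0.2)
(u₂, v₂) = (1.6, -0.2) − 0.2·(3.4, 0.8) = (0.92, -0.36)

(0.92, -0.36)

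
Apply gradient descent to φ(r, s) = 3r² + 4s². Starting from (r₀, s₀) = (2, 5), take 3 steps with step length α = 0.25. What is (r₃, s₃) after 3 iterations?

(-0.25, -5)

∇φ = (6r, 8s)
Step 1: at (2, 5), ∇φ = (12, 40) → (2, 5) − 0.25·(12, 40) = (-1, -5)
Step 2: at (-1, -5), ∇φ = (-6, -40) → (-1, -5) − 0.25·(-6, -40) = (0.5, 5)
Step 3: at (0.5, 5), ∇φ = (3, 40) → (0.5, 5) − 0.25·(3, 40) = (-0.25, -5)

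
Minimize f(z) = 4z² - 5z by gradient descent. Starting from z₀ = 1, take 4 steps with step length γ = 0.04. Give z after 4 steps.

f′(z) = 8z - 5
Step 1: f′(1) = 3; z₁ = 1 − 0.04·3 = 0.88
Step 2: f′(0.88) = 2.04; z₂ = 0.88 − 0.04·2.04 = 0.7984
Step 3: f′(0.7984) = 1.3872; z₃ = 0.7984 − 0.04·1.3872 = 0.742912
Step 4: f′(0.742912) = 0.943296; z₄ = 0.742912 − 0.04·0.943296 = 0.70518016

0.70518016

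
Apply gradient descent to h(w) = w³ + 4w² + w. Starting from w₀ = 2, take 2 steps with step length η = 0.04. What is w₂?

0.446528

h′(w) = 3w² + 8w + 1
Step 1: h′(2) = 29; w₁ = 2 − 0.04·29 = 0.84
Step 2: h′(0.84) = 9.8368; w₂ = 0.84 − 0.04·9.8368 = 0.446528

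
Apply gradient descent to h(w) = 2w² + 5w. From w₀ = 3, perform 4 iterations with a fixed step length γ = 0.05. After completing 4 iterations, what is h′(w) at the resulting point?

h′(w) = 4w + 5
Step 1: h′(3) = 17; w₁ = 3 − 0.05·17 = 2.15
Step 2: h′(2.15) = 13.6; w₂ = 2.15 − 0.05·13.6 = 1.47
Step 3: h′(1.47) = 10.88; w₃ = 1.47 − 0.05·10.88 = 0.926
Step 4: h′(0.926) = 8.704; w₄ = 0.926 − 0.05·8.704 = 0.4908
h′(w) at (0.4908) = 6.9632

6.9632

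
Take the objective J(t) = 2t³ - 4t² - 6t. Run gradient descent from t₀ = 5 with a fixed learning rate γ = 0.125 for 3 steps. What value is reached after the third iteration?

-3126.171875

J′(t) = 6t² - 8t - 6
t₁ = 5 − 0.125·104 = -8
t₂ = -8 − 0.125·442 = -63.25
t₃ = -63.25 − 0.125·24503.375 = -3126.171875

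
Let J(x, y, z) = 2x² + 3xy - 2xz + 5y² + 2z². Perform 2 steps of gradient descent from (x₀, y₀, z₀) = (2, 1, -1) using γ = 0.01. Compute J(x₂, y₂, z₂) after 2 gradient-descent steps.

∇J = (4x + 3y - 2z, 3x + 10y, -2x + 4z)
(x₁, y₁, z₁) = (2, 1, -1) − 0.01·(13, 16, -8) = (1.87, 0.84, -0.92)
(x₂, y₂, z₂) = (1.87, 0.84, -0.92) − 0.01·(11.84, 14.01, -7.42) = (1.7516, 0.6999, -0.8458)
J(1.7516, 0.6999, -0.8458) = 16.65710153

16.65710153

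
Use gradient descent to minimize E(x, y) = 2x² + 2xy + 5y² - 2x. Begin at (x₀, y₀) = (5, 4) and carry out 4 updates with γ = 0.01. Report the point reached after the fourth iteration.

∇E = (4x + 2y - 2, 2x + 10y)
(x₁, y₁) = (5, 4) − 0.01·(26, 50) = (4.74, 3.5)
(x₂, y₂) = (4.74, 3.5) − 0.01·(23.96, 44.48) = (4.5004, 3.0552)
(x₃, y₃) = (4.5004, 3.0552) − 0.01·(22.112, 39.5528) = (4.27928, 2.659672)
(x₄, y₄) = (4.27928, 2.659672) − 0.01·(20.436464, 35.15528) = (4.07491536, 2.3081192)

(4.07491536, 2.3081192)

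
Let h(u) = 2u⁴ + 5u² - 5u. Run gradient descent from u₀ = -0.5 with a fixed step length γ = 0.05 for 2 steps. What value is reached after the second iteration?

h′(u) = 8u³ + 10u - 5
Step 1: h′(-0.5) = -11; u₁ = -0.5 − 0.05·(-11) = 0.05
Step 2: h′(0.05) = -4.499; u₂ = 0.05 − 0.05·(-4.499) = 0.27495

0.27495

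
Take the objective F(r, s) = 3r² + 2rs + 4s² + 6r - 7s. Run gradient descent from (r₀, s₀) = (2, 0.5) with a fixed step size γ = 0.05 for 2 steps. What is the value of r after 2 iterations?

∇F = (6r + 2s + 6, 2r + 8s - 7)
(r₁, s₁) = (2, 0.5) − 0.05·(19, 1) = (1.05, 0.45)
(r₂, s₂) = (1.05, 0.45) − 0.05·(13.2, -1.3) = (0.39, 0.515)
r = 0.39

0.39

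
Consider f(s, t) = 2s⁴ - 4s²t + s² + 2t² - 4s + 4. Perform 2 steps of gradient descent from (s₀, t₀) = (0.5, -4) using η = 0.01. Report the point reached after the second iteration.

∇f = (8s³ - 8st + 2s - 4, -4s² + 4t)
Step 1: at (0.5, -4), ∇f = (14, -17) → (0.5, -4) − 0.01·(14, -17) = (0.36, -3.83)
Step 2: at (0.36, -3.83), ∇f = (8.123648, -15.8384) → (0.36, -3.83) − 0.01·(8.123648, -15.8384) = (0.27876352, -3.671616)

(0.27876352, -3.671616)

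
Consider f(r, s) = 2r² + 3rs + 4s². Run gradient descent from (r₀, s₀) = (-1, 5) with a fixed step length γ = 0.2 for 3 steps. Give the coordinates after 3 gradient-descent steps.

∇f = (4r + 3s, 3r + 8s)
(r₁, s₁) = (-1, 5) − 0.2·(11, 37) = (-3.2, -2.4)
(r₂, s₂) = (-3.2, -2.4) − 0.2·(-20, -28.8) = (0.8, 3.36)
(r₃, s₃) = (0.8, 3.36) − 0.2·(13.28, 29.28) = (-1.856, -2.496)

(-1.856, -2.496)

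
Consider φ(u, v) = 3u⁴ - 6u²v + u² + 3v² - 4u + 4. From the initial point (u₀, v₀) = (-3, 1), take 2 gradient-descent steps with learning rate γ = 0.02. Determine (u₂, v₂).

∇φ = (12u³ - 12uv + 2u - 4, -6u² + 6v)
Step 1: at (-3, 1), ∇φ = (-298, -48) → (-3, 1) − 0.02·(-298, -48) = (2.96, 1.96)
Step 2: at (2.96, 1.96), ∇φ = (243.512832, -40.8096) → (2.96, 1.96) − 0.02·(243.512832, -40.8096) = (-1.91025664, 2.776192)

(-1.91025664, 2.776192)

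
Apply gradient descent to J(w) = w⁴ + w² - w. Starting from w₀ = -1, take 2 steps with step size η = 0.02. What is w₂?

-0.75471552

J′(w) = 4w³ + 2w - 1
Step 1: J′(-1) = -7; w₁ = -1 − 0.02·(-7) = -0.86
Step 2: J′(-0.86) = -5.264224; w₂ = -0.86 − 0.02·(-5.264224) = -0.75471552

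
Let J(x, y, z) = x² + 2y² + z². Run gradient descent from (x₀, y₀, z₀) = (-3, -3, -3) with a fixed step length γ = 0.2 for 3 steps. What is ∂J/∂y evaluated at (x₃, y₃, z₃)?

-0.096

∇J = (2x, 4y, 2z)
Step 1: at (-3, -3, -3), ∇J = (-6, -12, -6) → (-3, -3, -3) − 0.2·(-6, -12, -6) = (-1.8, -0.6, -1.8)
Step 2: at (-1.8, -0.6, -1.8), ∇J = (-3.6, -2.4, -3.6) → (-1.8, -0.6, -1.8) − 0.2·(-3.6, -2.4, -3.6) = (-1.08, -0.12, -1.08)
Step 3: at (-1.08, -0.12, -1.08), ∇J = (-2.16, -0.48, -2.16) → (-1.08, -0.12, -1.08) − 0.2·(-2.16, -0.48, -2.16) = (-0.648, -0.024, -0.648)
∂J/∂y at (-0.648, -0.024, -0.648) = -0.096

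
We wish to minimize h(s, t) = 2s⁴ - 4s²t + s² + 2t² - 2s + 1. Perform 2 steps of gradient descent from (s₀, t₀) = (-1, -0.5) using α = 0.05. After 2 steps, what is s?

-0.0608

∇h = (8s³ - 8st + 2s - 2, -4s² + 4t)
(s₁, t₁) = (-1, -0.5) − 0.05·(-16, -6) = (-0.2, -0.2)
(s₂, t₂) = (-0.2, -0.2) − 0.05·(-2.784, -0.96) = (-0.0608, -0.152)
s = -0.0608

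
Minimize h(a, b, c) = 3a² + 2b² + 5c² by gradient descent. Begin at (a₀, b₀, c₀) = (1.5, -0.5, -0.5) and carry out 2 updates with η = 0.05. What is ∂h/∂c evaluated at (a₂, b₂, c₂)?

-1.25

∇h = (6a, 4b, 10c)
(a₁, b₁, c₁) = (1.5, -0.5, -0.5) − 0.05·(9, -2, -5) = (1.05, -0.4, -0.25)
(a₂, b₂, c₂) = (1.05, -0.4, -0.25) − 0.05·(6.3, -1.6, -2.5) = (0.735, -0.32, -0.125)
∂h/∂c at (0.735, -0.32, -0.125) = -1.25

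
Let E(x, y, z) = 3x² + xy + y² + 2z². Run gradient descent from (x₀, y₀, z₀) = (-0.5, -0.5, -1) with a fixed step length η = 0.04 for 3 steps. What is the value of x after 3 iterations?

∇E = (6x + y, x + 2y, 4z)
Step 1: at (-0.5, -0.5, -1), ∇E = (-3.5, -1.5, -4) → (-0.5, -0.5, -1) − 0.04·(-3.5, -1.5, -4) = (-0.36, -0.44, -0.84)
Step 2: at (-0.36, -0.44, -0.84), ∇E = (-2.6, -1.24, -3.36) → (-0.36, -0.44, -0.84) − 0.04·(-2.6, -1.24, -3.36) = (-0.256, -0.3904, -0.7056)
Step 3: at (-0.256, -0.3904, -0.7056), ∇E = (-1.9264, -1.0368, -2.8224) → (-0.256, -0.3904, -0.7056) − 0.04·(-1.9264, -1.0368, -2.8224) = (-0.178944, -0.348928, -0.592704)
x = -0.178944

-0.178944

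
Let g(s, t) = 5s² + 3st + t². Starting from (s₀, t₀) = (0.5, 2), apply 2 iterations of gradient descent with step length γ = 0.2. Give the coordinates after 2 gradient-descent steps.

∇g = (10s + 3t, 3s + 2t)
(s₁, t₁) = (0.5, 2) − 0.2·(11, 5.5) = (-1.7, 0.9)
(s₂, t₂) = (-1.7, 0.9) − 0.2·(-14.3, -3.3) = (1.16, 1.56)

(1.16, 1.56)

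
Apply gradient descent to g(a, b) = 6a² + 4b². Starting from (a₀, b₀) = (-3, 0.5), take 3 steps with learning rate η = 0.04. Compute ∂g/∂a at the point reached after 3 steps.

∇g = (12a, 8b)
Step 1: at (-3, 0.5), ∇g = (-36, 4) → (-3, 0.5) − 0.04·(-36, 4) = (-1.56, 0.34)
Step 2: at (-1.56, 0.34), ∇g = (-18.72, 2.72) → (-1.56, 0.34) − 0.04·(-18.72, 2.72) = (-0.8112, 0.2312)
Step 3: at (-0.8112, 0.2312), ∇g = (-9.7344, 1.8496) → (-0.8112, 0.2312) − 0.04·(-9.7344, 1.8496) = (-0.421824, 0.157216)
∂g/∂a at (-0.421824, 0.157216) = -5.061888

-5.061888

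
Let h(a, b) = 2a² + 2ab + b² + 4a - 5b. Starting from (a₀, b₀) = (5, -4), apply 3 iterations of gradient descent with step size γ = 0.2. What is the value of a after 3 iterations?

0.088

∇h = (4a + 2b + 4, 2a + 2b - 5)
Step 1: at (5, -4), ∇h = (16, -3) → (5, -4) − 0.2·(16, -3) = (1.8, -3.4)
Step 2: at (1.8, -3.4), ∇h = (4.4, -8.2) → (1.8, -3.4) − 0.2·(4.4, -8.2) = (0.92, -1.76)
Step 3: at (0.92, -1.76), ∇h = (4.16, -6.68) → (0.92, -1.76) − 0.2·(4.16, -6.68) = (0.088, -0.424)
a = 0.088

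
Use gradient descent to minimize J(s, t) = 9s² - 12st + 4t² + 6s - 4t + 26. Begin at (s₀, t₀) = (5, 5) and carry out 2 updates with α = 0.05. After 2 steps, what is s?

3.74

∇J = (18s - 12t + 6, -12s + 8t - 4)
Step 1: at (5, 5), ∇J = (36, -24) → (5, 5) − 0.05·(36, -24) = (3.2, 6.2)
Step 2: at (3.2, 6.2), ∇J = (-10.8, 7.2) → (3.2, 6.2) − 0.05·(-10.8, 7.2) = (3.74, 5.84)
s = 3.74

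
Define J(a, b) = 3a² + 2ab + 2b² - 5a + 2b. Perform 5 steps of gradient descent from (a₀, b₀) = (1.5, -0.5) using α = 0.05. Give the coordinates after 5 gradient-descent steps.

∇J = (6a + 2b - 5, 2a + 4b + 2)
Step 1: at (1.5, -0.5), ∇J = (3, 3) → (1.5, -0.5) − 0.05·(3, 3) = (1.35, -0.65)
Step 2: at (1.35, -0.65), ∇J = (1.8, 2.1) → (1.35, -0.65) − 0.05·(1.8, 2.1) = (1.26, -0.755)
Step 3: at (1.26, -0.755), ∇J = (1.05, 1.5) → (1.26, -0.755) − 0.05·(1.05, 1.5) = (1.2075, -0.83)
Step 4: at (1.2075, -0.83), ∇J = (0.585, 1.095) → (1.2075, -0.83) − 0.05·(0.585, 1.095) = (1.17825, -0.88475)
Step 5: at (1.17825, -0.88475), ∇J = (0.3, 0.8175) → (1.17825, -0.88475) − 0.05·(0.3, 0.8175) = (1.16325, -0.925625)

(1.16325, -0.925625)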